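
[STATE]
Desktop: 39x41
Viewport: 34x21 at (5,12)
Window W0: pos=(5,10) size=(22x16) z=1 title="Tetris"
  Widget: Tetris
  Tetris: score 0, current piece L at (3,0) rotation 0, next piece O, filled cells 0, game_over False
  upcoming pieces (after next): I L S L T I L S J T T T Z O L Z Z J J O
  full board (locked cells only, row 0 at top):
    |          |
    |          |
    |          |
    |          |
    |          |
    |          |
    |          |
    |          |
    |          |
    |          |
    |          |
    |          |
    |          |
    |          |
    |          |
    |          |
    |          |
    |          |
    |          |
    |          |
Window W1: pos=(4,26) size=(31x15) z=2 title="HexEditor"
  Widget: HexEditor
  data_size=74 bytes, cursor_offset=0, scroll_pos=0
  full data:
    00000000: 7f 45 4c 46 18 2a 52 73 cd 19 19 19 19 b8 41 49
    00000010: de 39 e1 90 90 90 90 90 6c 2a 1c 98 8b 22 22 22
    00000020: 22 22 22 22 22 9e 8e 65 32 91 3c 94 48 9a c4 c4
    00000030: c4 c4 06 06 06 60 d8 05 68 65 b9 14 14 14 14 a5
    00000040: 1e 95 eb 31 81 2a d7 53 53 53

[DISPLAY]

┠────────────────────┨            
┃          │Next:    ┃            
┃          │▓▓       ┃            
┃          │▓▓       ┃            
┃          │         ┃            
┃          │         ┃            
┃          │         ┃            
┃          │Score:   ┃            
┃          │0        ┃            
┃          │         ┃            
┃          │         ┃            
┃          │         ┃            
┃          │         ┃            
┗━━━━━━━━━━━━━━━━━━━━┛            
━━━━━━━━━━━━━━━━━━━━━━━━━━━━━┓    
 HexEditor                   ┃    
─────────────────────────────┨    
00000000  7F 45 4c 46 18 2a 5┃    
00000010  de 39 e1 90 90 90 9┃    
00000020  22 22 22 22 22 9e 8┃    
00000030  c4 c4 06 06 06 60 d┃    


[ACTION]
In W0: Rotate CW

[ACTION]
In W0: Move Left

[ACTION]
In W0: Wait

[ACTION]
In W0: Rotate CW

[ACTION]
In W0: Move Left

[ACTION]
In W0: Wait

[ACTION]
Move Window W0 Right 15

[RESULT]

            ┠────────────────────┨
            ┃          │Next:    ┃
            ┃          │▓▓       ┃
            ┃          │▓▓       ┃
            ┃          │         ┃
            ┃          │         ┃
            ┃          │         ┃
            ┃          │Score:   ┃
            ┃          │0        ┃
            ┃          │         ┃
            ┃          │         ┃
            ┃          │         ┃
            ┃          │         ┃
            ┗━━━━━━━━━━━━━━━━━━━━┛
━━━━━━━━━━━━━━━━━━━━━━━━━━━━━┓    
 HexEditor                   ┃    
─────────────────────────────┨    
00000000  7F 45 4c 46 18 2a 5┃    
00000010  de 39 e1 90 90 90 9┃    
00000020  22 22 22 22 22 9e 8┃    
00000030  c4 c4 06 06 06 60 d┃    


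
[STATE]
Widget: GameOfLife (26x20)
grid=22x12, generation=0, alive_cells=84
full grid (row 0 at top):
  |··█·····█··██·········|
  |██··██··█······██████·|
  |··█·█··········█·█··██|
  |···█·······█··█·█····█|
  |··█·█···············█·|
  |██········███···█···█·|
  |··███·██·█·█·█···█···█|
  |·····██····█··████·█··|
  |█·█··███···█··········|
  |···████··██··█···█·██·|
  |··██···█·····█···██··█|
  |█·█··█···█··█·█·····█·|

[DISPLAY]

Gen: 0                    
··█·····█··██·········    
██··██··█······██████·    
··█·█··········█·█··██    
···█·······█··█·█····█    
··█·█···············█·    
██········███···█···█·    
··███·██·█·█·█···█···█    
·····██····█··████·█··    
█·█··███···█··········    
···████··██··█···█·██·    
··██···█·····█···██··█    
█·█··█···█··█·█·····█·    
                          
                          
                          
                          
                          
                          
                          


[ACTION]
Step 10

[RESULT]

Gen: 10                   
······················    
······················    
······················    
·················█····    
················███···    
······················    
·················██···    
··············█·······    
··············██······    
·······██·····███·····    
···········█████······    
···········████·······    
                          
                          
                          
                          
                          
                          
                          


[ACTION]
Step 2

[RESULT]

Gen: 12                   
······················    
······················    
·················█····    
················█·█···    
···············█··█···    
················█·····    
···············█······    
··············██······    
·············██·█·····    
············█··███····    
···········██··██·····    
······················    
                          
                          
                          
                          
                          
                          
                          


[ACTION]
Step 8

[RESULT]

Gen: 20                   
······················    
······················    
······················    
······················    
·················█····    
·················█····    
················█·█···    
············██·█·██···    
···········█·█·█······    
···········█···██·····    
···········█·██·······    
············███·······    
                          
                          
                          
                          
                          
                          
                          


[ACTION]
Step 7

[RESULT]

Gen: 27                   
······················    
······················    
······················    
·················█····    
················█·····    
·················█····    
·············█········    
·········██···········    
·········█·····█·█····    
········██·····█··██··    
·········█·█·█·█·█····    
··········██████······    
                          
                          
                          
                          
                          
                          
                          


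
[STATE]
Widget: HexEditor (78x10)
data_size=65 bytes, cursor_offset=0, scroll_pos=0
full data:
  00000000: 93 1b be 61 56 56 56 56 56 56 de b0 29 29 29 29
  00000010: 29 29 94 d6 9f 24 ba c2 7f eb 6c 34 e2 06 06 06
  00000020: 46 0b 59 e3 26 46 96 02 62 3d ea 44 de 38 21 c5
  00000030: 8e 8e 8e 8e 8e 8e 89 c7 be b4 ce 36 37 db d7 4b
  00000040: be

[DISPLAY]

00000000  93 1b be 61 56 56 56 56  56 56 de b0 29 29 29 29  |...aVVVVVV..))))|
00000010  29 29 94 d6 9f 24 ba c2  7f eb 6c 34 e2 06 06 06  |))...$....l4....|
00000020  46 0b 59 e3 26 46 96 02  62 3d ea 44 de 38 21 c5  |F.Y.&F..b=.D.8!.|
00000030  8e 8e 8e 8e 8e 8e 89 c7  be b4 ce 36 37 db d7 4b  |...........67..K|
00000040  be                                                |.               |
                                                                              
                                                                              
                                                                              
                                                                              
                                                                              


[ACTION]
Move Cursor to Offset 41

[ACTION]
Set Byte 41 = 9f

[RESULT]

00000000  93 1b be 61 56 56 56 56  56 56 de b0 29 29 29 29  |...aVVVVVV..))))|
00000010  29 29 94 d6 9f 24 ba c2  7f eb 6c 34 e2 06 06 06  |))...$....l4....|
00000020  46 0b 59 e3 26 46 96 02  62 9F ea 44 de 38 21 c5  |F.Y.&F..b..D.8!.|
00000030  8e 8e 8e 8e 8e 8e 89 c7  be b4 ce 36 37 db d7 4b  |...........67..K|
00000040  be                                                |.               |
                                                                              
                                                                              
                                                                              
                                                                              
                                                                              


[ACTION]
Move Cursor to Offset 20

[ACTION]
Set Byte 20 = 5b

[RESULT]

00000000  93 1b be 61 56 56 56 56  56 56 de b0 29 29 29 29  |...aVVVVVV..))))|
00000010  29 29 94 d6 5B 24 ba c2  7f eb 6c 34 e2 06 06 06  |))..[$....l4....|
00000020  46 0b 59 e3 26 46 96 02  62 9f ea 44 de 38 21 c5  |F.Y.&F..b..D.8!.|
00000030  8e 8e 8e 8e 8e 8e 89 c7  be b4 ce 36 37 db d7 4b  |...........67..K|
00000040  be                                                |.               |
                                                                              
                                                                              
                                                                              
                                                                              
                                                                              


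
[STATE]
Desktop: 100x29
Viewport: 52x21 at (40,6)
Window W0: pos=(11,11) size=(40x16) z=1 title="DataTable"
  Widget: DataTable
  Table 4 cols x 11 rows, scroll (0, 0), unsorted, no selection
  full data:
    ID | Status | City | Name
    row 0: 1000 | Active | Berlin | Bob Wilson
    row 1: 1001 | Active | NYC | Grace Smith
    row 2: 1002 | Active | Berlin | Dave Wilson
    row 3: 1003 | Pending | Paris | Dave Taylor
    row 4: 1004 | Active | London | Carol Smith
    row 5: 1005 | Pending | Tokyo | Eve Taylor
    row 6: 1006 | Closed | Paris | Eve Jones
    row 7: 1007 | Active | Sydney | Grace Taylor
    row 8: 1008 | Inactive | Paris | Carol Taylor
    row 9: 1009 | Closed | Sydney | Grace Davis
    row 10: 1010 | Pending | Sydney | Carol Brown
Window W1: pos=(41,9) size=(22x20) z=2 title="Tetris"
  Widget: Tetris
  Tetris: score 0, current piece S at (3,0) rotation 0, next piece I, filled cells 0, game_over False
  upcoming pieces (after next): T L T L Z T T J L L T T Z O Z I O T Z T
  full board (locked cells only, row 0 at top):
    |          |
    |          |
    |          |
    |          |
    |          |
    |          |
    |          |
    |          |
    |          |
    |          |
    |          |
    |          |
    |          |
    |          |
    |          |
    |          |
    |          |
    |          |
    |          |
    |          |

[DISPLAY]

                                                    
                                                    
                                                    
 ┏━━━━━━━━━━━━━━━━━━━━┓                             
 ┃ Tetris             ┃                             
━┠────────────────────┨                             
 ┃          │Next:    ┃                             
─┃          │████     ┃                             
 ┃          │         ┃                             
─┃          │         ┃                             
s┃          │         ┃                             
m┃          │         ┃                             
l┃          │Score:   ┃                             
y┃          │0        ┃                             
m┃          │         ┃                             
l┃          │         ┃                             
e┃          │         ┃                             
a┃          │         ┃                             
a┃          │         ┃                             
a┃          │         ┃                             
━┃          │         ┃                             


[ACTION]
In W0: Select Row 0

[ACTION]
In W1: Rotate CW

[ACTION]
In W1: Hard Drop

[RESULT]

                                                    
                                                    
                                                    
 ┏━━━━━━━━━━━━━━━━━━━━┓                             
 ┃ Tetris             ┃                             
━┠────────────────────┨                             
 ┃          │Next:    ┃                             
─┃          │ ▒       ┃                             
 ┃          │▒▒▒      ┃                             
─┃          │         ┃                             
s┃          │         ┃                             
m┃          │         ┃                             
l┃          │Score:   ┃                             
y┃          │0        ┃                             
m┃          │         ┃                             
l┃          │         ┃                             
e┃          │         ┃                             
a┃          │         ┃                             
a┃          │         ┃                             
a┃   ░      │         ┃                             
━┃   ░░     │         ┃                             


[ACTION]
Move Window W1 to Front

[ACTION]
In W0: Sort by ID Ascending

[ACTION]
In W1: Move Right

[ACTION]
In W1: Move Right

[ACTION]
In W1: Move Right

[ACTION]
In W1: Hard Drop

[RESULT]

                                                    
                                                    
                                                    
 ┏━━━━━━━━━━━━━━━━━━━━┓                             
 ┃ Tetris             ┃                             
━┠────────────────────┨                             
 ┃          │Next:    ┃                             
─┃          │  ▒      ┃                             
 ┃          │▒▒▒      ┃                             
─┃          │         ┃                             
s┃          │         ┃                             
m┃          │         ┃                             
l┃          │Score:   ┃                             
y┃          │0        ┃                             
m┃          │         ┃                             
l┃          │         ┃                             
e┃          │         ┃                             
a┃          │         ┃                             
a┃          │         ┃                             
a┃   ░      │         ┃                             
━┃   ░░     │         ┃                             


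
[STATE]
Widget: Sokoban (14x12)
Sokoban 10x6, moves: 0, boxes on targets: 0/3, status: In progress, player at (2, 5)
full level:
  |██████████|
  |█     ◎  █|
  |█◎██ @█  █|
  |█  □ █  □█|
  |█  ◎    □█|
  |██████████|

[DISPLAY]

██████████    
█     ◎  █    
█◎██ @█  █    
█  □ █  □█    
█  ◎    □█    
██████████    
Moves: 0  0/3 
              
              
              
              
              


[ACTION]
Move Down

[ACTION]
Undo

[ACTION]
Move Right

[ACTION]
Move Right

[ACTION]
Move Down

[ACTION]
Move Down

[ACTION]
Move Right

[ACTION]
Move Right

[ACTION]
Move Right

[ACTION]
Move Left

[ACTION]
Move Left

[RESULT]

██████████    
█     ◎  █    
█◎██@ █  █    
█  □ █  □█    
█  ◎    □█    
██████████    
Moves: 1  0/3 
              
              
              
              
              


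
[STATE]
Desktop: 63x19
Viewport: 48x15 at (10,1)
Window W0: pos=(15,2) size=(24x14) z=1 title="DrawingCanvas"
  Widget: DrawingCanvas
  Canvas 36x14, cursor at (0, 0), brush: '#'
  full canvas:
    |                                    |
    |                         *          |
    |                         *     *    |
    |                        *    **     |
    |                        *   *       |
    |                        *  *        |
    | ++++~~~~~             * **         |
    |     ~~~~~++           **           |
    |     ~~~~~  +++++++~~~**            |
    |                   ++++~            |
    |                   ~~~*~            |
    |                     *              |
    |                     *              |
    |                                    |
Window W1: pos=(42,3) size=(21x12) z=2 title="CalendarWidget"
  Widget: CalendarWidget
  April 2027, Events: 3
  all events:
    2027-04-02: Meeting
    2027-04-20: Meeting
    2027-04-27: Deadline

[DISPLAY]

                                                
     ┏━━━━━━━━━━━━━━━━━━━━━━┓                   
     ┃ DrawingCanvas        ┃   ┏━━━━━━━━━━━━━━━
     ┠──────────────────────┨   ┃ CalendarWidget
     ┃+                     ┃   ┠───────────────
     ┃                      ┃   ┃     April 2027
     ┃                      ┃   ┃Mo Tu We Th Fr 
     ┃                      ┃   ┃          1  2*
     ┃                      ┃   ┃ 5  6  7  8  9 
     ┃                      ┃   ┃12 13 14 15 16 
     ┃ ++++~~~~~            ┃   ┃19 20* 21 22 23
     ┃     ~~~~~++          ┃   ┃26 27* 28 29 30
     ┃     ~~~~~  +++++++~~~┃   ┃               
     ┃                   +++┃   ┗━━━━━━━━━━━━━━━
     ┗━━━━━━━━━━━━━━━━━━━━━━┛                   


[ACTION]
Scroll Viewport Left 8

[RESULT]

                                                
             ┏━━━━━━━━━━━━━━━━━━━━━━┓           
             ┃ DrawingCanvas        ┃   ┏━━━━━━━
             ┠──────────────────────┨   ┃ Calend
             ┃+                     ┃   ┠───────
             ┃                      ┃   ┃     Ap
             ┃                      ┃   ┃Mo Tu W
             ┃                      ┃   ┃       
             ┃                      ┃   ┃ 5  6  
             ┃                      ┃   ┃12 13 1
             ┃ ++++~~~~~            ┃   ┃19 20* 
             ┃     ~~~~~++          ┃   ┃26 27* 
             ┃     ~~~~~  +++++++~~~┃   ┃       
             ┃                   +++┃   ┗━━━━━━━
             ┗━━━━━━━━━━━━━━━━━━━━━━┛           


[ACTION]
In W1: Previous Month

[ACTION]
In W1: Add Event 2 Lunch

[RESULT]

                                                
             ┏━━━━━━━━━━━━━━━━━━━━━━┓           
             ┃ DrawingCanvas        ┃   ┏━━━━━━━
             ┠──────────────────────┨   ┃ Calend
             ┃+                     ┃   ┠───────
             ┃                      ┃   ┃     Ma
             ┃                      ┃   ┃Mo Tu W
             ┃                      ┃   ┃ 1  2* 
             ┃                      ┃   ┃ 8  9 1
             ┃                      ┃   ┃15 16 1
             ┃ ++++~~~~~            ┃   ┃22 23 2
             ┃     ~~~~~++          ┃   ┃29 30 3
             ┃     ~~~~~  +++++++~~~┃   ┃       
             ┃                   +++┃   ┗━━━━━━━
             ┗━━━━━━━━━━━━━━━━━━━━━━┛           


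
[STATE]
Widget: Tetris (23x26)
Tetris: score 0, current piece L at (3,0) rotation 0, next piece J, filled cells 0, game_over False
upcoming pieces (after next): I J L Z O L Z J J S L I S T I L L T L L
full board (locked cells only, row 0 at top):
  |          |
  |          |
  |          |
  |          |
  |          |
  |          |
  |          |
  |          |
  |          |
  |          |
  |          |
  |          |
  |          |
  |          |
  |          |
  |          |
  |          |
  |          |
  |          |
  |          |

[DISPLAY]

     ▒    │Next:       
   ▒▒▒    │█           
          │███         
          │            
          │            
          │            
          │Score:      
          │0           
          │            
          │            
          │            
          │            
          │            
          │            
          │            
          │            
          │            
          │            
          │            
          │            
          │            
          │            
          │            
          │            
          │            
          │            


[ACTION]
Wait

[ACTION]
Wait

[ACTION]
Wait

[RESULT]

          │Next:       
          │█           
          │███         
     ▒    │            
   ▒▒▒    │            
          │            
          │Score:      
          │0           
          │            
          │            
          │            
          │            
          │            
          │            
          │            
          │            
          │            
          │            
          │            
          │            
          │            
          │            
          │            
          │            
          │            
          │            


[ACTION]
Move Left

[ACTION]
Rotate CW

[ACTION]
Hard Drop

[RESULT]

   █      │Next:       
   ███    │████        
          │            
          │            
          │            
          │            
          │Score:      
          │0           
          │            
          │            
          │            
          │            
          │            
          │            
          │            
          │            
          │            
  ▒       │            
  ▒       │            
  ▒▒      │            
          │            
          │            
          │            
          │            
          │            
          │            


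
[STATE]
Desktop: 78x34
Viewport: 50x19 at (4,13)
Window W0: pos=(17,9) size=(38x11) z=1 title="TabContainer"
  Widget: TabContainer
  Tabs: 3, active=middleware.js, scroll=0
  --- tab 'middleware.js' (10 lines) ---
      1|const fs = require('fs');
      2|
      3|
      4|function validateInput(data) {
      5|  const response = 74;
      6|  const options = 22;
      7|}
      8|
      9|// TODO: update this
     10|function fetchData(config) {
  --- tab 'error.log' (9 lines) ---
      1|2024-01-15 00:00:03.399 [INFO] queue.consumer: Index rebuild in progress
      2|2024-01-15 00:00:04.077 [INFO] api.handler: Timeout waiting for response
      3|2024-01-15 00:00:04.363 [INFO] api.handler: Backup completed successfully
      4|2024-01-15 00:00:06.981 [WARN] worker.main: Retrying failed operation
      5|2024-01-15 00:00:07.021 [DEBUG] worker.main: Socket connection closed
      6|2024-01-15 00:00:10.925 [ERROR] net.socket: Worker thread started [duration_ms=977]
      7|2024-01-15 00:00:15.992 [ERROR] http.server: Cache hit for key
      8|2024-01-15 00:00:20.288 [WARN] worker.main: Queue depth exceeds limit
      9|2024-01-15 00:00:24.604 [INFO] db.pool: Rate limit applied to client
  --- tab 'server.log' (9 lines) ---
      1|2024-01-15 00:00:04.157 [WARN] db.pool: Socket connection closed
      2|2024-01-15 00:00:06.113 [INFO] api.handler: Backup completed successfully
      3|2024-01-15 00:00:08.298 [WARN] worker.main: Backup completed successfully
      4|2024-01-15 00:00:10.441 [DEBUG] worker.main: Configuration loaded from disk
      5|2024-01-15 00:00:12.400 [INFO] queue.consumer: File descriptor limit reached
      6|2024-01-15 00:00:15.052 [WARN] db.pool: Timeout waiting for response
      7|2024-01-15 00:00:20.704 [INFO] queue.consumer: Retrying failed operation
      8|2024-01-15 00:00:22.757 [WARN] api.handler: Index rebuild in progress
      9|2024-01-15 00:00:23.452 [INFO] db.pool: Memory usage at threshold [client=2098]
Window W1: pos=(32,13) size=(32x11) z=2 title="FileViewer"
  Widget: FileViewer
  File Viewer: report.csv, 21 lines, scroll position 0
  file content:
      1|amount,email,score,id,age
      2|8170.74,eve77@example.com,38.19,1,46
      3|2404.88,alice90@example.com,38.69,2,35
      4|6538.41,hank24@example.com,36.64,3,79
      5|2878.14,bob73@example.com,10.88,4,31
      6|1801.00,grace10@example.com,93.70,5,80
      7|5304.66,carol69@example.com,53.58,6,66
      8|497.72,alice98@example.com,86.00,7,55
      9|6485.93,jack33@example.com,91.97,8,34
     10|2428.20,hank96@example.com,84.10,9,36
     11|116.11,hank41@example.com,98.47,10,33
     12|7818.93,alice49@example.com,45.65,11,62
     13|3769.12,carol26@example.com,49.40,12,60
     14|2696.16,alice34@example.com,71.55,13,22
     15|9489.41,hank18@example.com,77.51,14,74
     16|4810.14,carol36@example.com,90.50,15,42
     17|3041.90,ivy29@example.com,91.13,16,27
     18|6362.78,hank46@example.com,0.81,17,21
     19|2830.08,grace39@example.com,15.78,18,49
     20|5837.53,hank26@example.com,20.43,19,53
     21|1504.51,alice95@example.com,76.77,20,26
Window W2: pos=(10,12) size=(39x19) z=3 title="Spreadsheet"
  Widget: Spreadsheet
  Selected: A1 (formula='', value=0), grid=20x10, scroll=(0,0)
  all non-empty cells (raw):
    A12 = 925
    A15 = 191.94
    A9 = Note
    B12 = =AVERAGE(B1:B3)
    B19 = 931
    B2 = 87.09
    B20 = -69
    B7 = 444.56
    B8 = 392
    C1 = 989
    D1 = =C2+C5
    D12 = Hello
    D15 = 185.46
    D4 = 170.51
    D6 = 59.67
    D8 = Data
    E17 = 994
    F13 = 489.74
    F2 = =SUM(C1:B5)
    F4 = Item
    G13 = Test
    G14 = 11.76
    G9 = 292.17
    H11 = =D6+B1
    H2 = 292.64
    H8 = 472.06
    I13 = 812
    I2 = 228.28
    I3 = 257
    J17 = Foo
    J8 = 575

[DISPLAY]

      ┃ Spreadsheet                         ┃━━━━━
      ┠─────────────────────────────────────┨     
      ┃A1:                                  ┃─────
      ┃       A       B       C       D     ┃re,id
      ┃-------------------------------------┃ample
      ┃  1      [0]       0     989       0 ┃examp
      ┃  2        0   87.09       0       0 ┃xampl
      ┃  3        0       0       0       0 ┃ample
      ┃  4        0       0       0  170.51 ┃examp
      ┃  5        0       0       0       0 ┃examp
      ┃  6        0       0       0   59.67 ┃━━━━━
      ┃  7        0  444.56       0       0 ┃     
      ┃  8        0     392       0Data     ┃     
      ┃  9 Note           0       0       0 ┃     
      ┃ 10        0       0       0       0 ┃     
      ┃ 11        0       0       0       0 ┃     
      ┃ 12      925   29.03       0Hello    ┃     
      ┗━━━━━━━━━━━━━━━━━━━━━━━━━━━━━━━━━━━━━┛     
                                                  


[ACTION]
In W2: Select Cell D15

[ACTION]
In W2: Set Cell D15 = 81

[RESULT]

      ┃ Spreadsheet                         ┃━━━━━
      ┠─────────────────────────────────────┨     
      ┃D15: 81                              ┃─────
      ┃       A       B       C       D     ┃re,id
      ┃-------------------------------------┃ample
      ┃  1        0       0     989       0 ┃examp
      ┃  2        0   87.09       0       0 ┃xampl
      ┃  3        0       0       0       0 ┃ample
      ┃  4        0       0       0  170.51 ┃examp
      ┃  5        0       0       0       0 ┃examp
      ┃  6        0       0       0   59.67 ┃━━━━━
      ┃  7        0  444.56       0       0 ┃     
      ┃  8        0     392       0Data     ┃     
      ┃  9 Note           0       0       0 ┃     
      ┃ 10        0       0       0       0 ┃     
      ┃ 11        0       0       0       0 ┃     
      ┃ 12      925   29.03       0Hello    ┃     
      ┗━━━━━━━━━━━━━━━━━━━━━━━━━━━━━━━━━━━━━┛     
                                                  


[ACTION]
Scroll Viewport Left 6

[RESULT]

          ┃ Spreadsheet                         ┃━
          ┠─────────────────────────────────────┨ 
          ┃D15: 81                              ┃─
          ┃       A       B       C       D     ┃r
          ┃-------------------------------------┃a
          ┃  1        0       0     989       0 ┃e
          ┃  2        0   87.09       0       0 ┃x
          ┃  3        0       0       0       0 ┃a
          ┃  4        0       0       0  170.51 ┃e
          ┃  5        0       0       0       0 ┃e
          ┃  6        0       0       0   59.67 ┃━
          ┃  7        0  444.56       0       0 ┃ 
          ┃  8        0     392       0Data     ┃ 
          ┃  9 Note           0       0       0 ┃ 
          ┃ 10        0       0       0       0 ┃ 
          ┃ 11        0       0       0       0 ┃ 
          ┃ 12      925   29.03       0Hello    ┃ 
          ┗━━━━━━━━━━━━━━━━━━━━━━━━━━━━━━━━━━━━━┛ 
                                                  


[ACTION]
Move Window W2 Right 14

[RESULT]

                 ┃──────┃ Spreadsheet             
                 ┃const ┠─────────────────────────
                 ┃      ┃D15: 81                  
                 ┃      ┃       A       B       C 
                 ┃functi┃-------------------------
                 ┃  cons┃  1        0       0     
                 ┗━━━━━━┃  2        0   87.09     
                        ┃  3        0       0     
                        ┃  4        0       0     
                        ┃  5        0       0     
                        ┃  6        0       0     
                        ┃  7        0  444.56     
                        ┃  8        0     392     
                        ┃  9 Note           0     
                        ┃ 10        0       0     
                        ┃ 11        0       0     
                        ┃ 12      925   29.03     
                        ┗━━━━━━━━━━━━━━━━━━━━━━━━━
                                                  


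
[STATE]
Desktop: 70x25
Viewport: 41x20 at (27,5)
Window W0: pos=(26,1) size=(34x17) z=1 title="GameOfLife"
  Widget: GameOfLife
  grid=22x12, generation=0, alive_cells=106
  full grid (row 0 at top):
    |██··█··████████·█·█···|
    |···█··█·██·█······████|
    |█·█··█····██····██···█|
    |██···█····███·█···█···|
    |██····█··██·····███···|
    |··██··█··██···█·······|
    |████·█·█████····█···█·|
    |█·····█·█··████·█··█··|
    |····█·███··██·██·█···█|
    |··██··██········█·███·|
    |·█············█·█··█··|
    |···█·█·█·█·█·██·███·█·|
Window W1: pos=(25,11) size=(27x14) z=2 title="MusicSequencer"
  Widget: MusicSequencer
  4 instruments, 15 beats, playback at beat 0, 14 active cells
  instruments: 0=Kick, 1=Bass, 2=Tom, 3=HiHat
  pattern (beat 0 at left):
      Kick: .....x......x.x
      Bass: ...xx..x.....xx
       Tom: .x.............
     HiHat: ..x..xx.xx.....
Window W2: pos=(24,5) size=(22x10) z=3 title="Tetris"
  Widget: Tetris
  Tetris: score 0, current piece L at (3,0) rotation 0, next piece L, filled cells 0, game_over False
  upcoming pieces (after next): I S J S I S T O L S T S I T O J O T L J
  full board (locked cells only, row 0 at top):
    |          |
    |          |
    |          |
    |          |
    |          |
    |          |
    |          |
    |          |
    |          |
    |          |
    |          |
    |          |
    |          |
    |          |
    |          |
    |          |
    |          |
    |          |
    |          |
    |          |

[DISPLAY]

━━━━━━━━━━━━━━━━━━┓···          ┃        
etris             ┃███          ┃        
──────────────────┨··█          ┃        
        │Next:    ┃···          ┃        
        │  ▒      ┃···          ┃        
        │▒▒▒      ┃···          ┃        
        │         ┃━━━━━┓       ┃        
        │         ┃     ┃       ┃        
        │         ┃─────┨       ┃        
━━━━━━━━━━━━━━━━━━┛4    ┃       ┃        
 Kick·····█······█·█    ┃       ┃        
 Bass···██··█·····██    ┃       ┃        
  Tom·█·············    ┃━━━━━━━┛        
HiHat··█··██·██·····    ┃                
                        ┃                
                        ┃                
                        ┃                
                        ┃                
                        ┃                
━━━━━━━━━━━━━━━━━━━━━━━━┛                


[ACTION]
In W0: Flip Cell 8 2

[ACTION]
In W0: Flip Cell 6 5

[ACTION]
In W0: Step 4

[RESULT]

━━━━━━━━━━━━━━━━━━┓·██          ┃        
etris             ┃·██          ┃        
──────────────────┨···          ┃        
        │Next:    ┃···          ┃        
        │  ▒      ┃···          ┃        
        │▒▒▒      ┃···          ┃        
        │         ┃━━━━━┓       ┃        
        │         ┃     ┃       ┃        
        │         ┃─────┨       ┃        
━━━━━━━━━━━━━━━━━━┛4    ┃       ┃        
 Kick·····█······█·█    ┃       ┃        
 Bass···██··█·····██    ┃       ┃        
  Tom·█·············    ┃━━━━━━━┛        
HiHat··█··██·██·····    ┃                
                        ┃                
                        ┃                
                        ┃                
                        ┃                
                        ┃                
━━━━━━━━━━━━━━━━━━━━━━━━┛                


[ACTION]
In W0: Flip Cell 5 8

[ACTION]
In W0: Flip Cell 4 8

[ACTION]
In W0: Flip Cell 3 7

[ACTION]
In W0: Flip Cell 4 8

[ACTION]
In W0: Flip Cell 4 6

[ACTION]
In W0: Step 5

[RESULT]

━━━━━━━━━━━━━━━━━━┓█··          ┃        
etris             ┃···          ┃        
──────────────────┨█··          ┃        
        │Next:    ┃···          ┃        
        │  ▒      ┃···          ┃        
        │▒▒▒      ┃···          ┃        
        │         ┃━━━━━┓       ┃        
        │         ┃     ┃       ┃        
        │         ┃─────┨       ┃        
━━━━━━━━━━━━━━━━━━┛4    ┃       ┃        
 Kick·····█······█·█    ┃       ┃        
 Bass···██··█·····██    ┃       ┃        
  Tom·█·············    ┃━━━━━━━┛        
HiHat··█··██·██·····    ┃                
                        ┃                
                        ┃                
                        ┃                
                        ┃                
                        ┃                
━━━━━━━━━━━━━━━━━━━━━━━━┛                


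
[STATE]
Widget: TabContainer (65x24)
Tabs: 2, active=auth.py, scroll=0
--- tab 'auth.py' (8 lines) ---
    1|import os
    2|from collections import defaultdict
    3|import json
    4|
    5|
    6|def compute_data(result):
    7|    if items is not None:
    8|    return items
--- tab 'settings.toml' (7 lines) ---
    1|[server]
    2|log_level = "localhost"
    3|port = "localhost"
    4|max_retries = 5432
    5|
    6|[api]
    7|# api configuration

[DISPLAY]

[auth.py]│ settings.toml                                         
─────────────────────────────────────────────────────────────────
import os                                                        
from collections import defaultdict                              
import json                                                      
                                                                 
                                                                 
def compute_data(result):                                        
    if items is not None:                                        
    return items                                                 
                                                                 
                                                                 
                                                                 
                                                                 
                                                                 
                                                                 
                                                                 
                                                                 
                                                                 
                                                                 
                                                                 
                                                                 
                                                                 
                                                                 


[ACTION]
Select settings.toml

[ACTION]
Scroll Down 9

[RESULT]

 auth.py │[settings.toml]                                        
─────────────────────────────────────────────────────────────────
# api configuration                                              
                                                                 
                                                                 
                                                                 
                                                                 
                                                                 
                                                                 
                                                                 
                                                                 
                                                                 
                                                                 
                                                                 
                                                                 
                                                                 
                                                                 
                                                                 
                                                                 
                                                                 
                                                                 
                                                                 
                                                                 
                                                                 


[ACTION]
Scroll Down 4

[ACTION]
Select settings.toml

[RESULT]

 auth.py │[settings.toml]                                        
─────────────────────────────────────────────────────────────────
[server]                                                         
log_level = "localhost"                                          
port = "localhost"                                               
max_retries = 5432                                               
                                                                 
[api]                                                            
# api configuration                                              
                                                                 
                                                                 
                                                                 
                                                                 
                                                                 
                                                                 
                                                                 
                                                                 
                                                                 
                                                                 
                                                                 
                                                                 
                                                                 
                                                                 
                                                                 


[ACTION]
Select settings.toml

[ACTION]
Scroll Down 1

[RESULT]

 auth.py │[settings.toml]                                        
─────────────────────────────────────────────────────────────────
log_level = "localhost"                                          
port = "localhost"                                               
max_retries = 5432                                               
                                                                 
[api]                                                            
# api configuration                                              
                                                                 
                                                                 
                                                                 
                                                                 
                                                                 
                                                                 
                                                                 
                                                                 
                                                                 
                                                                 
                                                                 
                                                                 
                                                                 
                                                                 
                                                                 
                                                                 
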